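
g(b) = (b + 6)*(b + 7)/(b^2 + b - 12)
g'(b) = (-2*b - 1)*(b + 6)*(b + 7)/(b^2 + b - 12)^2 + (b + 6)/(b^2 + b - 12) + (b + 7)/(b^2 + b - 12) = 6*(-2*b^2 - 18*b - 33)/(b^4 + 2*b^3 - 23*b^2 - 24*b + 144)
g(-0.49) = -2.93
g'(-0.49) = -0.99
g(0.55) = -4.44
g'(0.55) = -2.10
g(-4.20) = 3.50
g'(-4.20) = 21.18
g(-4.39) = 1.46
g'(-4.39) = 5.40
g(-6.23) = -0.01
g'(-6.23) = 0.02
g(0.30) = -3.96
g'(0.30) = -1.72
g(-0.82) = -2.64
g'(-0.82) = -0.80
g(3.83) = 16.38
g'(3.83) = -18.65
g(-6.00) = 0.00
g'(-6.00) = 0.06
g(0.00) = -3.50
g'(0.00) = -1.38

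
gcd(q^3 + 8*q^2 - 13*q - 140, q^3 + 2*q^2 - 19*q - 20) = q^2 + q - 20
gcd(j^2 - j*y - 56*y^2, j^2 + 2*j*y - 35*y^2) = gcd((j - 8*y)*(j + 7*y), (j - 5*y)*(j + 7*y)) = j + 7*y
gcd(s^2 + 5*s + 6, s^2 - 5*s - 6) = 1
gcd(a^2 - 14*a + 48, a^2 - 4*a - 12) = a - 6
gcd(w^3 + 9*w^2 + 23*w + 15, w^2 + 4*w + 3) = w^2 + 4*w + 3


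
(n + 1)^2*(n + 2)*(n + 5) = n^4 + 9*n^3 + 25*n^2 + 27*n + 10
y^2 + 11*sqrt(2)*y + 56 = (y + 4*sqrt(2))*(y + 7*sqrt(2))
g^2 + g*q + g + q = (g + 1)*(g + q)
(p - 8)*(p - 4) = p^2 - 12*p + 32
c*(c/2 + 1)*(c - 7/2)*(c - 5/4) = c^4/2 - 11*c^3/8 - 41*c^2/16 + 35*c/8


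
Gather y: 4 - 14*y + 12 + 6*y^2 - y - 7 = 6*y^2 - 15*y + 9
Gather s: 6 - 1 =5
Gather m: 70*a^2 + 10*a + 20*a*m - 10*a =70*a^2 + 20*a*m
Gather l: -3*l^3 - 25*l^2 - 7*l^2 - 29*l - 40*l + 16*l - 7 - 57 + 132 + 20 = -3*l^3 - 32*l^2 - 53*l + 88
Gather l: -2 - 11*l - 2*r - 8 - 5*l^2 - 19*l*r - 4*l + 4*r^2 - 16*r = -5*l^2 + l*(-19*r - 15) + 4*r^2 - 18*r - 10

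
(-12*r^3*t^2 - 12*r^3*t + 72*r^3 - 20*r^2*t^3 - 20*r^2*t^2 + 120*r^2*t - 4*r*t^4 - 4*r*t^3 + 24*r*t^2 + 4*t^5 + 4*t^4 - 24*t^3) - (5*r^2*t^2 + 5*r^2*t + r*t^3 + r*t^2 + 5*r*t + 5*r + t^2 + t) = -12*r^3*t^2 - 12*r^3*t + 72*r^3 - 20*r^2*t^3 - 25*r^2*t^2 + 115*r^2*t - 4*r*t^4 - 5*r*t^3 + 23*r*t^2 - 5*r*t - 5*r + 4*t^5 + 4*t^4 - 24*t^3 - t^2 - t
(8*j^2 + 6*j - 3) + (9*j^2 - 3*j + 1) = 17*j^2 + 3*j - 2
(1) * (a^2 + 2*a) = a^2 + 2*a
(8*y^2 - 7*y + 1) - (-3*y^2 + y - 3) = 11*y^2 - 8*y + 4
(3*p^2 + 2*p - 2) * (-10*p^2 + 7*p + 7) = -30*p^4 + p^3 + 55*p^2 - 14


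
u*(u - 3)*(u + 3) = u^3 - 9*u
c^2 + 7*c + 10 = (c + 2)*(c + 5)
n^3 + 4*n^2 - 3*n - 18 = (n - 2)*(n + 3)^2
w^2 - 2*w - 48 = (w - 8)*(w + 6)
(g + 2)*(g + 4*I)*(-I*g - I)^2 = -g^4 - 4*g^3 - 4*I*g^3 - 5*g^2 - 16*I*g^2 - 2*g - 20*I*g - 8*I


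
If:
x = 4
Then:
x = 4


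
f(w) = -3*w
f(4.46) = -13.38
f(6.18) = -18.54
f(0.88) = -2.64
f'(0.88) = -3.00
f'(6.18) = -3.00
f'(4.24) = -3.00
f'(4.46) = -3.00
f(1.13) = -3.39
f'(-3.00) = -3.00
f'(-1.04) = -3.00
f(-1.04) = 3.12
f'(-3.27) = -3.00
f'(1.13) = -3.00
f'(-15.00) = -3.00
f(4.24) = -12.72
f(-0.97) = 2.91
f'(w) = -3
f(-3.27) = 9.81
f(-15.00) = 45.00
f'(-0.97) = -3.00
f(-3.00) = 9.00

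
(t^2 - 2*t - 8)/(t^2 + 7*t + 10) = (t - 4)/(t + 5)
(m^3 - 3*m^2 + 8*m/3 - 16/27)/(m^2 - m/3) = m - 8/3 + 16/(9*m)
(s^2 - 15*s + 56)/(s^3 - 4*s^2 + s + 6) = (s^2 - 15*s + 56)/(s^3 - 4*s^2 + s + 6)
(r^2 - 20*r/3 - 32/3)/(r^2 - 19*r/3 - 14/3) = (-3*r^2 + 20*r + 32)/(-3*r^2 + 19*r + 14)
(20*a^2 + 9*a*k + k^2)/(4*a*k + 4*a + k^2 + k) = (5*a + k)/(k + 1)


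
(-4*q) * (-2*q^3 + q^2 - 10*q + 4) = 8*q^4 - 4*q^3 + 40*q^2 - 16*q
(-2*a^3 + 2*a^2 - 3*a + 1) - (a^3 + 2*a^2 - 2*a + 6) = -3*a^3 - a - 5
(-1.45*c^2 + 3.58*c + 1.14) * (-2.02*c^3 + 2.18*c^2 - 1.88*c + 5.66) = 2.929*c^5 - 10.3926*c^4 + 8.2276*c^3 - 12.4522*c^2 + 18.1196*c + 6.4524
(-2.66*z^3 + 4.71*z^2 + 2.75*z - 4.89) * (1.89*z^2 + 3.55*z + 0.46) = -5.0274*z^5 - 0.5411*z^4 + 20.6944*z^3 + 2.687*z^2 - 16.0945*z - 2.2494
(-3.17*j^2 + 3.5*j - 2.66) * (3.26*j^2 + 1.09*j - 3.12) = -10.3342*j^4 + 7.9547*j^3 + 5.0338*j^2 - 13.8194*j + 8.2992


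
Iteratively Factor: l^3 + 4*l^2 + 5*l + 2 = (l + 1)*(l^2 + 3*l + 2) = (l + 1)*(l + 2)*(l + 1)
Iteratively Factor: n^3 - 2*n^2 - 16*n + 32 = (n - 4)*(n^2 + 2*n - 8) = (n - 4)*(n + 4)*(n - 2)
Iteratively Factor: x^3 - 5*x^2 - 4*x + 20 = (x - 2)*(x^2 - 3*x - 10) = (x - 2)*(x + 2)*(x - 5)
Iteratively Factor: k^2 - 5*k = (k)*(k - 5)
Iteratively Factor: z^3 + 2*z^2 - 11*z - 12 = (z - 3)*(z^2 + 5*z + 4) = (z - 3)*(z + 1)*(z + 4)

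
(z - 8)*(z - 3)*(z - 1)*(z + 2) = z^4 - 10*z^3 + 11*z^2 + 46*z - 48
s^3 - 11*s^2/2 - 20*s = s*(s - 8)*(s + 5/2)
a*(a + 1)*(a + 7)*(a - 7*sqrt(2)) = a^4 - 7*sqrt(2)*a^3 + 8*a^3 - 56*sqrt(2)*a^2 + 7*a^2 - 49*sqrt(2)*a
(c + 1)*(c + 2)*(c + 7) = c^3 + 10*c^2 + 23*c + 14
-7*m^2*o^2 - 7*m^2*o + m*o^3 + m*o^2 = o*(-7*m + o)*(m*o + m)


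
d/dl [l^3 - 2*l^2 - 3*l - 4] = 3*l^2 - 4*l - 3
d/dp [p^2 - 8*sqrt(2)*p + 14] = 2*p - 8*sqrt(2)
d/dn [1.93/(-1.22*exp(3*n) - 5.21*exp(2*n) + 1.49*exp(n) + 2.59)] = (7.0638*exp(2*n) + 20.1106*exp(n) - 2.8757)*exp(n)/(1.22*exp(3*n) + 5.21*exp(2*n) - 1.49*exp(n) - 2.59)^2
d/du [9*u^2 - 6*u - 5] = 18*u - 6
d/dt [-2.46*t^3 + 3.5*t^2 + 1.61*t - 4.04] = -7.38*t^2 + 7.0*t + 1.61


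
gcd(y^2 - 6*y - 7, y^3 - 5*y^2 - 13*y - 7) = y^2 - 6*y - 7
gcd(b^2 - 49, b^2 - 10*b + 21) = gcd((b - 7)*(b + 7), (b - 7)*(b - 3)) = b - 7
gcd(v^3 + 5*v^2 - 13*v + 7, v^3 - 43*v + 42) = v^2 + 6*v - 7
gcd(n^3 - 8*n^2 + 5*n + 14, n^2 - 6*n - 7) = n^2 - 6*n - 7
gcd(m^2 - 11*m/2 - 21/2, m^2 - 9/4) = m + 3/2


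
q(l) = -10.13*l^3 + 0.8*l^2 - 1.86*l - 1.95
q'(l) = -30.39*l^2 + 1.6*l - 1.86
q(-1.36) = 27.54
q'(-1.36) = -60.25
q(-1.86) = 69.46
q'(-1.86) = -109.97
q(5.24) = -1447.21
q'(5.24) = -827.91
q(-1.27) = 22.45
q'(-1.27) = -52.91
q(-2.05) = 92.50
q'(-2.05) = -132.85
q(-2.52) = 169.93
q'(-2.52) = -198.88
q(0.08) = -2.10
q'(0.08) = -1.93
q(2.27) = -120.54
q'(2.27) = -154.82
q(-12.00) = 17640.21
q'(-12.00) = -4397.22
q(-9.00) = 7464.36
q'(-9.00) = -2477.85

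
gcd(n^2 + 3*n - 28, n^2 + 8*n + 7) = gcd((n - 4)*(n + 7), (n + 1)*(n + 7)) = n + 7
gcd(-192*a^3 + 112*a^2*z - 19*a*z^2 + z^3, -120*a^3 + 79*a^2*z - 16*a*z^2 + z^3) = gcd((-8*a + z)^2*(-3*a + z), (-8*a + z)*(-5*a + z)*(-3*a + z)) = 24*a^2 - 11*a*z + z^2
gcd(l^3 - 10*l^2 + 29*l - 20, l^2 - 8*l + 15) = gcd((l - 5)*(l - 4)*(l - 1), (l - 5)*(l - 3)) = l - 5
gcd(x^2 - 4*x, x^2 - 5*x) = x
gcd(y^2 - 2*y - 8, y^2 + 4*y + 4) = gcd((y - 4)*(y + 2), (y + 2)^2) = y + 2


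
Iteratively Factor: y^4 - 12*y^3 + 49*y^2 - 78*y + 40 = (y - 5)*(y^3 - 7*y^2 + 14*y - 8) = (y - 5)*(y - 2)*(y^2 - 5*y + 4) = (y - 5)*(y - 4)*(y - 2)*(y - 1)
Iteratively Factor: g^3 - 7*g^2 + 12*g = (g - 3)*(g^2 - 4*g) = (g - 4)*(g - 3)*(g)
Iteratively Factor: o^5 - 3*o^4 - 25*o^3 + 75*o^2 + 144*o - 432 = (o - 3)*(o^4 - 25*o^2 + 144) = (o - 4)*(o - 3)*(o^3 + 4*o^2 - 9*o - 36) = (o - 4)*(o - 3)*(o + 4)*(o^2 - 9) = (o - 4)*(o - 3)^2*(o + 4)*(o + 3)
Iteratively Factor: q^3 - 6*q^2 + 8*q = (q - 2)*(q^2 - 4*q) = (q - 4)*(q - 2)*(q)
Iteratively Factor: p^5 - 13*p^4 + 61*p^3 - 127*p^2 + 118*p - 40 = (p - 4)*(p^4 - 9*p^3 + 25*p^2 - 27*p + 10) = (p - 4)*(p - 1)*(p^3 - 8*p^2 + 17*p - 10) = (p - 5)*(p - 4)*(p - 1)*(p^2 - 3*p + 2) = (p - 5)*(p - 4)*(p - 2)*(p - 1)*(p - 1)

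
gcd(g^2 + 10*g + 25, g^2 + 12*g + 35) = g + 5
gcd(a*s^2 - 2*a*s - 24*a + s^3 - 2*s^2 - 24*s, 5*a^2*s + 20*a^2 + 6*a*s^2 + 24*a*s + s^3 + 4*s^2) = a*s + 4*a + s^2 + 4*s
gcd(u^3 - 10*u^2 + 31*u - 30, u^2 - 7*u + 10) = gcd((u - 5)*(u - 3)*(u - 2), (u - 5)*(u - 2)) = u^2 - 7*u + 10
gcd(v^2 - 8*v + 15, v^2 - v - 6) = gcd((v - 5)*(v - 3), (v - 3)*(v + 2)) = v - 3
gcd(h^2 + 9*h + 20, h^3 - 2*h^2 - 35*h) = h + 5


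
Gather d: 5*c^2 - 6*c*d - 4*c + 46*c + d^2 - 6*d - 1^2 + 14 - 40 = 5*c^2 + 42*c + d^2 + d*(-6*c - 6) - 27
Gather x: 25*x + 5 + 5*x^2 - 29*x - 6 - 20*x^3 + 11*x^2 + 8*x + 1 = -20*x^3 + 16*x^2 + 4*x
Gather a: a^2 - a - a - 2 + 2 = a^2 - 2*a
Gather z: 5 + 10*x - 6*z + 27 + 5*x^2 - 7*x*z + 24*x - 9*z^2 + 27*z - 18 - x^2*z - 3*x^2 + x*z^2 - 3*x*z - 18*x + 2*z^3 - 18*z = 2*x^2 + 16*x + 2*z^3 + z^2*(x - 9) + z*(-x^2 - 10*x + 3) + 14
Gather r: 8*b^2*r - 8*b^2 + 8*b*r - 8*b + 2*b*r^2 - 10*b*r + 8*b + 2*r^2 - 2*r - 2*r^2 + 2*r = -8*b^2 + 2*b*r^2 + r*(8*b^2 - 2*b)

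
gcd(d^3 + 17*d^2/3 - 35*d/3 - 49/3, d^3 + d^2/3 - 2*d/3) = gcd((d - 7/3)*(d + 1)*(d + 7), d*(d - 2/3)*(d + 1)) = d + 1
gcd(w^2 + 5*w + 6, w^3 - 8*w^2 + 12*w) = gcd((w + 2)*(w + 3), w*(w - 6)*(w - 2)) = 1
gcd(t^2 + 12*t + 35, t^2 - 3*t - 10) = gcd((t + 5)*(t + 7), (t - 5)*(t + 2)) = 1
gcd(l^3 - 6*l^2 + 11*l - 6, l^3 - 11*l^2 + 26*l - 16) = l^2 - 3*l + 2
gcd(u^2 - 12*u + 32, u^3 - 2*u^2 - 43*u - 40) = u - 8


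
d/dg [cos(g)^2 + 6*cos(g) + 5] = -2*(cos(g) + 3)*sin(g)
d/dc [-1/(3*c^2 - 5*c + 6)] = (6*c - 5)/(3*c^2 - 5*c + 6)^2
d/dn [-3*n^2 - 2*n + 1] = -6*n - 2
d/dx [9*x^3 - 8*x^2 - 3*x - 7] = 27*x^2 - 16*x - 3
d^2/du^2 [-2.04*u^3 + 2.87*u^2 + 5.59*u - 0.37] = 5.74 - 12.24*u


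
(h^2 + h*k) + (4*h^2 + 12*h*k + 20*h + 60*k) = 5*h^2 + 13*h*k + 20*h + 60*k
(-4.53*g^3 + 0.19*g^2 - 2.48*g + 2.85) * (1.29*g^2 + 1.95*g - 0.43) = -5.8437*g^5 - 8.5884*g^4 - 0.8808*g^3 - 1.2412*g^2 + 6.6239*g - 1.2255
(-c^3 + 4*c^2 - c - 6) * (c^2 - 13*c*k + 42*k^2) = -c^5 + 13*c^4*k + 4*c^4 - 42*c^3*k^2 - 52*c^3*k - c^3 + 168*c^2*k^2 + 13*c^2*k - 6*c^2 - 42*c*k^2 + 78*c*k - 252*k^2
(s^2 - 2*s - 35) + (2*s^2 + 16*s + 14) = 3*s^2 + 14*s - 21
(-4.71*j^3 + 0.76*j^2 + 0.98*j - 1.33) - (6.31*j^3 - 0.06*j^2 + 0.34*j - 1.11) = -11.02*j^3 + 0.82*j^2 + 0.64*j - 0.22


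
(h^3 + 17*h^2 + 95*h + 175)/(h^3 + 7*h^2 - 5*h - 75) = (h + 7)/(h - 3)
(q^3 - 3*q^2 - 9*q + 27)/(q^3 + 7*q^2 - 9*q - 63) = (q - 3)/(q + 7)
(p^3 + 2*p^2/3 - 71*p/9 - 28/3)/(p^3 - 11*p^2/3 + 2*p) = (9*p^2 + 33*p + 28)/(3*p*(3*p - 2))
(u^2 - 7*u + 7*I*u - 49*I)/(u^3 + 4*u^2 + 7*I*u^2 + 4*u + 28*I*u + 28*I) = (u - 7)/(u^2 + 4*u + 4)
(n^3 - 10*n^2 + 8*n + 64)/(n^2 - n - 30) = (-n^3 + 10*n^2 - 8*n - 64)/(-n^2 + n + 30)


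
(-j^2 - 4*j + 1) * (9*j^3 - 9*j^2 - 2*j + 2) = -9*j^5 - 27*j^4 + 47*j^3 - 3*j^2 - 10*j + 2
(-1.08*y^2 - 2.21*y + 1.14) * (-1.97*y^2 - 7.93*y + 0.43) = 2.1276*y^4 + 12.9181*y^3 + 14.8151*y^2 - 9.9905*y + 0.4902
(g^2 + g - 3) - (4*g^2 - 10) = -3*g^2 + g + 7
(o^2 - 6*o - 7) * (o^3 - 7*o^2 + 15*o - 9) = o^5 - 13*o^4 + 50*o^3 - 50*o^2 - 51*o + 63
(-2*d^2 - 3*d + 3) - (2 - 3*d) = 1 - 2*d^2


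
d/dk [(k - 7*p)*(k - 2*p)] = 2*k - 9*p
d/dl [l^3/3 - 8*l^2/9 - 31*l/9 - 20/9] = l^2 - 16*l/9 - 31/9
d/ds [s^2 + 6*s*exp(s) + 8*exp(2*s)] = 6*s*exp(s) + 2*s + 16*exp(2*s) + 6*exp(s)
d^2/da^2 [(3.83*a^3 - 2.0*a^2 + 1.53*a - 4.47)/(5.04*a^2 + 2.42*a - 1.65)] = (1.13686837721616e-13*a^5 + 8.5265128291212e-14*a^4 + 235.07668*a^3 - 872.822052*a^2 - 188.214246*a - 125.372676)/(128.024064*a^6 + 184.415616*a^5 - 37.189152*a^4 - 106.575832*a^3 + 12.17502*a^2 + 19.76535*a - 4.492125)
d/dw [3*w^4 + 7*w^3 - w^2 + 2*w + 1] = 12*w^3 + 21*w^2 - 2*w + 2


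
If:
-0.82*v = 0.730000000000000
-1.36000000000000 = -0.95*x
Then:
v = -0.89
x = 1.43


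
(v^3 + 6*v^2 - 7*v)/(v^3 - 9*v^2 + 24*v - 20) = v*(v^2 + 6*v - 7)/(v^3 - 9*v^2 + 24*v - 20)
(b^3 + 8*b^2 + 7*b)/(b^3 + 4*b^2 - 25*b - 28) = b/(b - 4)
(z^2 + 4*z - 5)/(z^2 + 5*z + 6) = (z^2 + 4*z - 5)/(z^2 + 5*z + 6)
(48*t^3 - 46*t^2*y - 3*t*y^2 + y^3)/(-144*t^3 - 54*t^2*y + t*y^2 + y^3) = (-t + y)/(3*t + y)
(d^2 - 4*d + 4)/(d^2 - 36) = (d^2 - 4*d + 4)/(d^2 - 36)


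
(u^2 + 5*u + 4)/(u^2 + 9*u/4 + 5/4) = 4*(u + 4)/(4*u + 5)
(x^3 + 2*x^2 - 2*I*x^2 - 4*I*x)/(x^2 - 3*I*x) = (x^2 + 2*x*(1 - I) - 4*I)/(x - 3*I)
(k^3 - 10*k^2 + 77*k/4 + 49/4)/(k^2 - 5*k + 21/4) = (2*k^2 - 13*k - 7)/(2*k - 3)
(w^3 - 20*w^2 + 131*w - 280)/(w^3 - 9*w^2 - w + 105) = (w - 8)/(w + 3)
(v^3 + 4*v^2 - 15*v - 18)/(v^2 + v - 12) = (v^2 + 7*v + 6)/(v + 4)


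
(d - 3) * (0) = 0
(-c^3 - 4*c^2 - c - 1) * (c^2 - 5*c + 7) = -c^5 + c^4 + 12*c^3 - 24*c^2 - 2*c - 7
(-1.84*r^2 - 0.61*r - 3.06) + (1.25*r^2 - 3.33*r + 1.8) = -0.59*r^2 - 3.94*r - 1.26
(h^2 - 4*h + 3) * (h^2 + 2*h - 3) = h^4 - 2*h^3 - 8*h^2 + 18*h - 9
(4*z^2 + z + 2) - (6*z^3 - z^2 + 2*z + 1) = -6*z^3 + 5*z^2 - z + 1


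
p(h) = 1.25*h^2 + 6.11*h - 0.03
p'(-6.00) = -8.89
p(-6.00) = 8.31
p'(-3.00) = -1.39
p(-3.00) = -7.11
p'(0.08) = 6.31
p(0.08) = 0.47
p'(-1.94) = 1.26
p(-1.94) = -7.18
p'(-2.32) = 0.31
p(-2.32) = -7.48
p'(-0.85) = 3.98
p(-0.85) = -4.32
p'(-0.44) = 5.01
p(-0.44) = -2.48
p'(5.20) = 19.11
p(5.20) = 65.54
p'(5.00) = 18.61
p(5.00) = 61.77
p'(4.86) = 18.26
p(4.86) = 59.19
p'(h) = 2.5*h + 6.11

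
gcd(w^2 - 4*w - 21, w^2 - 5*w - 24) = w + 3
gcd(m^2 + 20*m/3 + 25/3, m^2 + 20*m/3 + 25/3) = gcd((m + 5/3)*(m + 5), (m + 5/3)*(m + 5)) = m^2 + 20*m/3 + 25/3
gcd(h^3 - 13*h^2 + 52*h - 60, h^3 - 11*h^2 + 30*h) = h^2 - 11*h + 30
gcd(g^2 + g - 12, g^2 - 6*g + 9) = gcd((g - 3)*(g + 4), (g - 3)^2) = g - 3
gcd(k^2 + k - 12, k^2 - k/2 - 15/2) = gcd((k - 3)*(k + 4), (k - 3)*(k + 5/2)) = k - 3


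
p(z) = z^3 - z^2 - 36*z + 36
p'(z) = 3*z^2 - 2*z - 36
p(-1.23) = 76.91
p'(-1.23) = -29.00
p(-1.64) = 87.94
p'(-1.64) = -24.65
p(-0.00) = 36.00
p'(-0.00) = -36.00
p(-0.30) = 46.68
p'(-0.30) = -35.13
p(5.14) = -39.66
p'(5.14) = 32.98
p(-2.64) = 105.67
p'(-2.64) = -9.81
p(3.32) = -57.95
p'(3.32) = -9.57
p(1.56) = -18.80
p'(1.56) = -31.82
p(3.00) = -54.00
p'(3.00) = -15.00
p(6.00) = 0.00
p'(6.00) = 60.00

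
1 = 1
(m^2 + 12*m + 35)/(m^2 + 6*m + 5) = (m + 7)/(m + 1)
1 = 1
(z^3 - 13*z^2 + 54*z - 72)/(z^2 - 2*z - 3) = (z^2 - 10*z + 24)/(z + 1)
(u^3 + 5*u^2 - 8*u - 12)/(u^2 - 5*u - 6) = (u^2 + 4*u - 12)/(u - 6)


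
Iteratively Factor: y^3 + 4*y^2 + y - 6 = (y + 2)*(y^2 + 2*y - 3) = (y - 1)*(y + 2)*(y + 3)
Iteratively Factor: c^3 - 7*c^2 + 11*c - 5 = (c - 1)*(c^2 - 6*c + 5) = (c - 1)^2*(c - 5)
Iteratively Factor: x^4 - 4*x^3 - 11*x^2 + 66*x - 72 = (x - 3)*(x^3 - x^2 - 14*x + 24) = (x - 3)*(x + 4)*(x^2 - 5*x + 6) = (x - 3)*(x - 2)*(x + 4)*(x - 3)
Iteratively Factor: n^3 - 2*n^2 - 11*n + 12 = (n - 4)*(n^2 + 2*n - 3) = (n - 4)*(n - 1)*(n + 3)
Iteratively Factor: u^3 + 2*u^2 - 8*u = (u - 2)*(u^2 + 4*u) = u*(u - 2)*(u + 4)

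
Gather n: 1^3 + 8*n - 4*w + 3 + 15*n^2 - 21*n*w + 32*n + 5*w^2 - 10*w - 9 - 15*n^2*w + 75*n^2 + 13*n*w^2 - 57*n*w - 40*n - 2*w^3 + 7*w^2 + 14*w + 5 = n^2*(90 - 15*w) + n*(13*w^2 - 78*w) - 2*w^3 + 12*w^2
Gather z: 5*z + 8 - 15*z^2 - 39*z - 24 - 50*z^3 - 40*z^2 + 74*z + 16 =-50*z^3 - 55*z^2 + 40*z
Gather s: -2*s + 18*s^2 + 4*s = 18*s^2 + 2*s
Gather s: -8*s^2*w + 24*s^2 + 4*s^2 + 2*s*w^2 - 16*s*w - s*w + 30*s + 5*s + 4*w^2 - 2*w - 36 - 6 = s^2*(28 - 8*w) + s*(2*w^2 - 17*w + 35) + 4*w^2 - 2*w - 42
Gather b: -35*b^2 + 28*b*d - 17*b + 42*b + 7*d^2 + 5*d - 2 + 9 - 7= -35*b^2 + b*(28*d + 25) + 7*d^2 + 5*d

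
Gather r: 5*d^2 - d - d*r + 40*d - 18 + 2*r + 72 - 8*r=5*d^2 + 39*d + r*(-d - 6) + 54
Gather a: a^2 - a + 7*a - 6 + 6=a^2 + 6*a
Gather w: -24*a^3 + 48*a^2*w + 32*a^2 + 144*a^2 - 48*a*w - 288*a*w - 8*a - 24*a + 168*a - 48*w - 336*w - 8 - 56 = -24*a^3 + 176*a^2 + 136*a + w*(48*a^2 - 336*a - 384) - 64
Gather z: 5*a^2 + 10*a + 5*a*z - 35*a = 5*a^2 + 5*a*z - 25*a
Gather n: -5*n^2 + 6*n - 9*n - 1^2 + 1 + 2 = -5*n^2 - 3*n + 2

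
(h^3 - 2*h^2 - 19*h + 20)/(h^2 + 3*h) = (h^3 - 2*h^2 - 19*h + 20)/(h*(h + 3))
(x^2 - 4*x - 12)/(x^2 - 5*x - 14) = (x - 6)/(x - 7)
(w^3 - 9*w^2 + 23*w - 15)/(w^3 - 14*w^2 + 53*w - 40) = (w - 3)/(w - 8)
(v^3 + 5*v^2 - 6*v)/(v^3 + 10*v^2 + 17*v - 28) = v*(v + 6)/(v^2 + 11*v + 28)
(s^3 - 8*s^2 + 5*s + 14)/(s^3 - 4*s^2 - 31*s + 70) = (s + 1)/(s + 5)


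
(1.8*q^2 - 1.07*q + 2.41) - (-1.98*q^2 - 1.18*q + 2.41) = 3.78*q^2 + 0.11*q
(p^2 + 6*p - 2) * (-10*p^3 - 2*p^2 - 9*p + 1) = -10*p^5 - 62*p^4 - p^3 - 49*p^2 + 24*p - 2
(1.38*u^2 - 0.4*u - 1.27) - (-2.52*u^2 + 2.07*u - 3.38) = 3.9*u^2 - 2.47*u + 2.11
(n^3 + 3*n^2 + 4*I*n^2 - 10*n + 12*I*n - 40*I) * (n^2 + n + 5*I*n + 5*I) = n^5 + 4*n^4 + 9*I*n^4 - 27*n^3 + 36*I*n^3 - 90*n^2 - 63*I*n^2 + 140*n - 90*I*n + 200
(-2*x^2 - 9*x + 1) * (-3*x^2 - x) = 6*x^4 + 29*x^3 + 6*x^2 - x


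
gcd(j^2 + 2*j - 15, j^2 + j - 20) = j + 5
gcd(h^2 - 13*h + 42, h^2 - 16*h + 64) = 1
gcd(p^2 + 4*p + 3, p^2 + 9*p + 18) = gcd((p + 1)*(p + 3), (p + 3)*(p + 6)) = p + 3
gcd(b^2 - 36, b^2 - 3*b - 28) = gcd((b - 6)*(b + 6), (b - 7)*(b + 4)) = 1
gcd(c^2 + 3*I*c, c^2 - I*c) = c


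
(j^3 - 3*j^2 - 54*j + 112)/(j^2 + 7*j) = j - 10 + 16/j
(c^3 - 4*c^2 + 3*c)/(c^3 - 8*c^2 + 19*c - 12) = c/(c - 4)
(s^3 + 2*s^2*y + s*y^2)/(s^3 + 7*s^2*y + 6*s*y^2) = (s + y)/(s + 6*y)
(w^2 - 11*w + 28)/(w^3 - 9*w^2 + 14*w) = (w - 4)/(w*(w - 2))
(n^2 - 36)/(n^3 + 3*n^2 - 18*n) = (n - 6)/(n*(n - 3))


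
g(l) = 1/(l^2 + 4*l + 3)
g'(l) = (-2*l - 4)/(l^2 + 4*l + 3)^2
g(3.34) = 0.04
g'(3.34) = -0.01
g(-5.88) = 0.07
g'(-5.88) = 0.04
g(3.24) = 0.04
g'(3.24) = -0.01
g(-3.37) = 1.14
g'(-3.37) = 3.56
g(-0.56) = 0.93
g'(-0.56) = -2.50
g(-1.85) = -1.02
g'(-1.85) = -0.31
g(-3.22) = 2.05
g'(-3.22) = 10.23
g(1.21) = 0.11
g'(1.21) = -0.07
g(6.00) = 0.02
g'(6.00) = 0.00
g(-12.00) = 0.01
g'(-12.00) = 0.00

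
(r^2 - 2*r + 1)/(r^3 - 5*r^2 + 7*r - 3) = 1/(r - 3)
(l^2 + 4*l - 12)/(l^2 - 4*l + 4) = (l + 6)/(l - 2)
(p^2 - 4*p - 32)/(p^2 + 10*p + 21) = (p^2 - 4*p - 32)/(p^2 + 10*p + 21)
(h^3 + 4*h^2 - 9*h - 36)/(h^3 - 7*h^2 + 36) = (h^2 + 7*h + 12)/(h^2 - 4*h - 12)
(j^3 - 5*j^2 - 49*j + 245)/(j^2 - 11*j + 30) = (j^2 - 49)/(j - 6)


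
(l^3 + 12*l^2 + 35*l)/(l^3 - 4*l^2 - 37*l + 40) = l*(l + 7)/(l^2 - 9*l + 8)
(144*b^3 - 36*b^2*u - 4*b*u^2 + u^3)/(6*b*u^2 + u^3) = 24*b^2/u^2 - 10*b/u + 1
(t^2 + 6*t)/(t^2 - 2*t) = (t + 6)/(t - 2)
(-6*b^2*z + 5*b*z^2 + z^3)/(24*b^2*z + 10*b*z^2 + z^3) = (-b + z)/(4*b + z)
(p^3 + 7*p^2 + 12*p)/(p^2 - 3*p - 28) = p*(p + 3)/(p - 7)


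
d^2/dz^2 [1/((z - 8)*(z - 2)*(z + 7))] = 6*(2*z^4 - 8*z^3 - 45*z^2 + 50*z + 1084)/(z^9 - 9*z^8 - 135*z^7 + 1281*z^6 + 5274*z^5 - 59508*z^4 - 10968*z^3 + 866880*z^2 - 2032128*z + 1404928)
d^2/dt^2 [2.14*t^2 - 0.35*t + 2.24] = 4.28000000000000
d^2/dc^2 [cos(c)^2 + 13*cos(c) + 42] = -13*cos(c) - 2*cos(2*c)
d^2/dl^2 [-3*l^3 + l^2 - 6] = 2 - 18*l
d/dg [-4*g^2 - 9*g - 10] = -8*g - 9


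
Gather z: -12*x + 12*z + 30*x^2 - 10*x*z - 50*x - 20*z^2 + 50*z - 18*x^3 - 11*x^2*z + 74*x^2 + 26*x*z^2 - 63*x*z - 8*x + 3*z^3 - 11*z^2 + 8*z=-18*x^3 + 104*x^2 - 70*x + 3*z^3 + z^2*(26*x - 31) + z*(-11*x^2 - 73*x + 70)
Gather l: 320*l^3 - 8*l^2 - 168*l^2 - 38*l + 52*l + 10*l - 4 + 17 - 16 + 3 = 320*l^3 - 176*l^2 + 24*l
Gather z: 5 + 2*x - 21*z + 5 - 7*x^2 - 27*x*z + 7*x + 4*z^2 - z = -7*x^2 + 9*x + 4*z^2 + z*(-27*x - 22) + 10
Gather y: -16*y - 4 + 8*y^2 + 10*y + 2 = 8*y^2 - 6*y - 2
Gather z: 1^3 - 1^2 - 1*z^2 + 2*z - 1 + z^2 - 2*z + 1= 0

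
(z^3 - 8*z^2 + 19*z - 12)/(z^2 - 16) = (z^2 - 4*z + 3)/(z + 4)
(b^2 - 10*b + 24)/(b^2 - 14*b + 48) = (b - 4)/(b - 8)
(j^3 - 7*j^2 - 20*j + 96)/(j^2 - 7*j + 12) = (j^2 - 4*j - 32)/(j - 4)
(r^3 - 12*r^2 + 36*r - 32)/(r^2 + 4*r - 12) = (r^2 - 10*r + 16)/(r + 6)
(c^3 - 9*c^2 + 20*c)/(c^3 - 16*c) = (c - 5)/(c + 4)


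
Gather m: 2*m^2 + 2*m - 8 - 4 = 2*m^2 + 2*m - 12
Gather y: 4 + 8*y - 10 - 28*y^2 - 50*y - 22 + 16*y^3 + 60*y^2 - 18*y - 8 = 16*y^3 + 32*y^2 - 60*y - 36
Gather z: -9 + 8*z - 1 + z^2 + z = z^2 + 9*z - 10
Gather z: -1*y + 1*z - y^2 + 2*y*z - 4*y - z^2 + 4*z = -y^2 - 5*y - z^2 + z*(2*y + 5)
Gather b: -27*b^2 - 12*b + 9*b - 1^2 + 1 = -27*b^2 - 3*b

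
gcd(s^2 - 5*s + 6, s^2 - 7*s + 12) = s - 3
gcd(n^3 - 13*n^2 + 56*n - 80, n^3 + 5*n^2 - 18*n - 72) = n - 4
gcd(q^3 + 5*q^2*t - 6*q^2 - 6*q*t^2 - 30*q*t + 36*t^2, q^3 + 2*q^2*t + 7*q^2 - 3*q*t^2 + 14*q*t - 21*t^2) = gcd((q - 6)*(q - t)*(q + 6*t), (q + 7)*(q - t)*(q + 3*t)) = q - t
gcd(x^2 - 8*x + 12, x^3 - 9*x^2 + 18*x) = x - 6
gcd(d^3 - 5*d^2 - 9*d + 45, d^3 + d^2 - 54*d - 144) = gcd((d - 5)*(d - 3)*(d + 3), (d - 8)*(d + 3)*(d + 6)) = d + 3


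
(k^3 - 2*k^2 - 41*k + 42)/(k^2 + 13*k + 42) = (k^2 - 8*k + 7)/(k + 7)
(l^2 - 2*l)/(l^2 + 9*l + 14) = l*(l - 2)/(l^2 + 9*l + 14)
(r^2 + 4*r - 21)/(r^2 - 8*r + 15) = (r + 7)/(r - 5)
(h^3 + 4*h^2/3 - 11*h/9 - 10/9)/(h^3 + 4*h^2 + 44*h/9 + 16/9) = (3*h^2 + 2*h - 5)/(3*h^2 + 10*h + 8)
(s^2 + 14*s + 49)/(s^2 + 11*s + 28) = (s + 7)/(s + 4)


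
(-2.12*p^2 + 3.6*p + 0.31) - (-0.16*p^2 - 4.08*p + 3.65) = -1.96*p^2 + 7.68*p - 3.34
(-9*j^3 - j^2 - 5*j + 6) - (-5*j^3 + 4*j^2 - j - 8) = -4*j^3 - 5*j^2 - 4*j + 14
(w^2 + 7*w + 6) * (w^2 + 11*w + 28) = w^4 + 18*w^3 + 111*w^2 + 262*w + 168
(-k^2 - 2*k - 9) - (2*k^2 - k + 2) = -3*k^2 - k - 11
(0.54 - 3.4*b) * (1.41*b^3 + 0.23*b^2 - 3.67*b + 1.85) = -4.794*b^4 - 0.0206000000000001*b^3 + 12.6022*b^2 - 8.2718*b + 0.999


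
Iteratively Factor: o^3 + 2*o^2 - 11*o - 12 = (o + 4)*(o^2 - 2*o - 3) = (o - 3)*(o + 4)*(o + 1)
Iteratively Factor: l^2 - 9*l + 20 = (l - 5)*(l - 4)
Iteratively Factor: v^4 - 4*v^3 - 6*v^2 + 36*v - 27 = (v + 3)*(v^3 - 7*v^2 + 15*v - 9) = (v - 3)*(v + 3)*(v^2 - 4*v + 3) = (v - 3)*(v - 1)*(v + 3)*(v - 3)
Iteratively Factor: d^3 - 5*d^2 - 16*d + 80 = (d + 4)*(d^2 - 9*d + 20) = (d - 5)*(d + 4)*(d - 4)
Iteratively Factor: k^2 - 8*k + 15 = (k - 5)*(k - 3)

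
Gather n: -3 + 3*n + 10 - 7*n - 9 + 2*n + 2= -2*n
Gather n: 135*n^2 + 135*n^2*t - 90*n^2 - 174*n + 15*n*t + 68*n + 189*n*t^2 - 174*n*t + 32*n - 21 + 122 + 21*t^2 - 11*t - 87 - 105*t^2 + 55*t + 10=n^2*(135*t + 45) + n*(189*t^2 - 159*t - 74) - 84*t^2 + 44*t + 24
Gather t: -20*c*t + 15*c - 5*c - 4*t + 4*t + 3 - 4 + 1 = -20*c*t + 10*c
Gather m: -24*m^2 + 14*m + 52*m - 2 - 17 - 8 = -24*m^2 + 66*m - 27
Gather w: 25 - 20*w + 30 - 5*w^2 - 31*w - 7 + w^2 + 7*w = -4*w^2 - 44*w + 48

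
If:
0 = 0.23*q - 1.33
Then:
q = 5.78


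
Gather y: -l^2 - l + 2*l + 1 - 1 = -l^2 + l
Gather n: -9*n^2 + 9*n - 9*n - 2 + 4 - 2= -9*n^2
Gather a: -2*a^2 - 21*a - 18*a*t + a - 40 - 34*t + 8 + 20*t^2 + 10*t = -2*a^2 + a*(-18*t - 20) + 20*t^2 - 24*t - 32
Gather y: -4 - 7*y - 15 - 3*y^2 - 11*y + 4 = -3*y^2 - 18*y - 15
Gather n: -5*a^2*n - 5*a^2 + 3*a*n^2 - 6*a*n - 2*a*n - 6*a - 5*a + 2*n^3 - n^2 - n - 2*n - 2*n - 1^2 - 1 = -5*a^2 - 11*a + 2*n^3 + n^2*(3*a - 1) + n*(-5*a^2 - 8*a - 5) - 2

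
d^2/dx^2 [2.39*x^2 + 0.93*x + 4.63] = 4.78000000000000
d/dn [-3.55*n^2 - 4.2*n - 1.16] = -7.1*n - 4.2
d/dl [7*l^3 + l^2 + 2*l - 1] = 21*l^2 + 2*l + 2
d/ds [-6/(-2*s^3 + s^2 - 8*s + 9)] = 12*(-3*s^2 + s - 4)/(2*s^3 - s^2 + 8*s - 9)^2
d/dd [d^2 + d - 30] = 2*d + 1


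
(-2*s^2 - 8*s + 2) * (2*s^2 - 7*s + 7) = -4*s^4 - 2*s^3 + 46*s^2 - 70*s + 14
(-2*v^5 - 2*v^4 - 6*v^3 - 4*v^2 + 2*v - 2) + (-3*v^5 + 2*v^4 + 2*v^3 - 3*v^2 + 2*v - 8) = -5*v^5 - 4*v^3 - 7*v^2 + 4*v - 10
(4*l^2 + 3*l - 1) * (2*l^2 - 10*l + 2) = 8*l^4 - 34*l^3 - 24*l^2 + 16*l - 2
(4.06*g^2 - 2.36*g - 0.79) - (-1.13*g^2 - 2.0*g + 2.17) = 5.19*g^2 - 0.36*g - 2.96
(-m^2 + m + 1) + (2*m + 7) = -m^2 + 3*m + 8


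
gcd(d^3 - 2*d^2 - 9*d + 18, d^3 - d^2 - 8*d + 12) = d^2 + d - 6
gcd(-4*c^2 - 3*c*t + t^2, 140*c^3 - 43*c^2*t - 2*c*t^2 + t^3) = -4*c + t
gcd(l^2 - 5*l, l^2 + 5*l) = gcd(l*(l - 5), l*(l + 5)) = l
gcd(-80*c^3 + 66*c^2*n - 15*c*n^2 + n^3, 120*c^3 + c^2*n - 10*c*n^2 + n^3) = 40*c^2 - 13*c*n + n^2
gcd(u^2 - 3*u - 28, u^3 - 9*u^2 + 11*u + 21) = u - 7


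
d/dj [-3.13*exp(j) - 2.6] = -3.13*exp(j)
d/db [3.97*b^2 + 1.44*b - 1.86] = 7.94*b + 1.44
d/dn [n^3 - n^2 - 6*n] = 3*n^2 - 2*n - 6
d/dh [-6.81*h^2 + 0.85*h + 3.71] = 0.85 - 13.62*h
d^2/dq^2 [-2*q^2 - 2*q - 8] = -4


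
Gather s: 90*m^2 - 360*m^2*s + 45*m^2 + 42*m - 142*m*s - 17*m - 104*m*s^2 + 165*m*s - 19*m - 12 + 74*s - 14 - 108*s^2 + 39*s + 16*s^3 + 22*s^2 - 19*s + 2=135*m^2 + 6*m + 16*s^3 + s^2*(-104*m - 86) + s*(-360*m^2 + 23*m + 94) - 24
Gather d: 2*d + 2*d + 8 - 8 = 4*d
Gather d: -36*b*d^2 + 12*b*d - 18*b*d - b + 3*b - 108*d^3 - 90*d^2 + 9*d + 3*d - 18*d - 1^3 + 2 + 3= 2*b - 108*d^3 + d^2*(-36*b - 90) + d*(-6*b - 6) + 4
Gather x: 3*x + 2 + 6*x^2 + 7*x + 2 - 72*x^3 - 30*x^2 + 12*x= -72*x^3 - 24*x^2 + 22*x + 4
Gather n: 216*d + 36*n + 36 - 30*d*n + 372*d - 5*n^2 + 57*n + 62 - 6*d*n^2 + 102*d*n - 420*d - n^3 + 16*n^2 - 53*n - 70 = 168*d - n^3 + n^2*(11 - 6*d) + n*(72*d + 40) + 28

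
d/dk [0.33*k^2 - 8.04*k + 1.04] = 0.66*k - 8.04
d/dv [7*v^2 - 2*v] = 14*v - 2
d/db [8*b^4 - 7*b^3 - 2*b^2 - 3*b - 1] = 32*b^3 - 21*b^2 - 4*b - 3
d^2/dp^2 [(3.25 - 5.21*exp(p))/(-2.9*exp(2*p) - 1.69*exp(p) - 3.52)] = (43.8161*exp(4*p) - 134.86421*exp(3*p) - 366.88683*exp(2*p) + 92.428427*exp(p) + 83.887584)*exp(p)/(24.389*exp(6*p) + 42.6387*exp(5*p) + 113.65767*exp(4*p) + 108.335929*exp(3*p) + 137.956896*exp(2*p) + 62.819328*exp(p) + 43.614208)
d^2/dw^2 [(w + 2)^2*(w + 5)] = 6*w + 18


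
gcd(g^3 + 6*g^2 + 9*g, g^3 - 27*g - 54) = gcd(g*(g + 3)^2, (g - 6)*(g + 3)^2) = g^2 + 6*g + 9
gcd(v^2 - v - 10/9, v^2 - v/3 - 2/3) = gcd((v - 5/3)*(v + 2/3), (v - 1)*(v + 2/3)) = v + 2/3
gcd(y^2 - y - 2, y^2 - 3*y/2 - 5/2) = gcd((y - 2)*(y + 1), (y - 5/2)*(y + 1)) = y + 1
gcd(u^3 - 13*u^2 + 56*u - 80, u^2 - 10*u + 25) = u - 5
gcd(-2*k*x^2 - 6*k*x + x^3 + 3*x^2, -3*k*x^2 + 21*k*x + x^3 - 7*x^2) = x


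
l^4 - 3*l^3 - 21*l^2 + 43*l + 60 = (l - 5)*(l - 3)*(l + 1)*(l + 4)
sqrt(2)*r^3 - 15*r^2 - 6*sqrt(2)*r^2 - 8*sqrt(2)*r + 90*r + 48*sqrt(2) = (r - 6)*(r - 8*sqrt(2))*(sqrt(2)*r + 1)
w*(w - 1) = w^2 - w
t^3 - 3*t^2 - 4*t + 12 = (t - 3)*(t - 2)*(t + 2)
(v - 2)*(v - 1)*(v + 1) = v^3 - 2*v^2 - v + 2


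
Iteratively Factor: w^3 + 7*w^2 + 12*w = (w)*(w^2 + 7*w + 12) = w*(w + 3)*(w + 4)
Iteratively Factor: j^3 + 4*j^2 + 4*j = (j + 2)*(j^2 + 2*j) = j*(j + 2)*(j + 2)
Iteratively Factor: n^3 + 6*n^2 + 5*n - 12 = (n + 3)*(n^2 + 3*n - 4) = (n - 1)*(n + 3)*(n + 4)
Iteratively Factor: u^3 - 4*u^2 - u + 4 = (u - 1)*(u^2 - 3*u - 4) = (u - 4)*(u - 1)*(u + 1)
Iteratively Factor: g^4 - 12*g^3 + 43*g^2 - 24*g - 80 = (g - 4)*(g^3 - 8*g^2 + 11*g + 20) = (g - 4)^2*(g^2 - 4*g - 5) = (g - 5)*(g - 4)^2*(g + 1)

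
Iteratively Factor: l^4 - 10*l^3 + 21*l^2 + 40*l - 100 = (l - 5)*(l^3 - 5*l^2 - 4*l + 20) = (l - 5)^2*(l^2 - 4) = (l - 5)^2*(l - 2)*(l + 2)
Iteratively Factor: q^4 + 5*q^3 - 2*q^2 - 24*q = (q + 3)*(q^3 + 2*q^2 - 8*q) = (q + 3)*(q + 4)*(q^2 - 2*q) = (q - 2)*(q + 3)*(q + 4)*(q)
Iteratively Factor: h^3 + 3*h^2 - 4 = (h + 2)*(h^2 + h - 2) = (h - 1)*(h + 2)*(h + 2)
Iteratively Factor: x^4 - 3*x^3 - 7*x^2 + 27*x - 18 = (x - 1)*(x^3 - 2*x^2 - 9*x + 18) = (x - 2)*(x - 1)*(x^2 - 9) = (x - 2)*(x - 1)*(x + 3)*(x - 3)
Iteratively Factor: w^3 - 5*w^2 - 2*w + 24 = (w - 4)*(w^2 - w - 6) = (w - 4)*(w + 2)*(w - 3)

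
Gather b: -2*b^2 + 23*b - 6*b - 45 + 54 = -2*b^2 + 17*b + 9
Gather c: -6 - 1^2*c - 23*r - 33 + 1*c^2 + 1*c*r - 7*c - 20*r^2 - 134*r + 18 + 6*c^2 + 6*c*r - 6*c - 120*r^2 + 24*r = 7*c^2 + c*(7*r - 14) - 140*r^2 - 133*r - 21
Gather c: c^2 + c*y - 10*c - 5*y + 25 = c^2 + c*(y - 10) - 5*y + 25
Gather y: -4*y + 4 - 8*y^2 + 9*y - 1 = -8*y^2 + 5*y + 3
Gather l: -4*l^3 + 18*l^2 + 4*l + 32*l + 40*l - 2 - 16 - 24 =-4*l^3 + 18*l^2 + 76*l - 42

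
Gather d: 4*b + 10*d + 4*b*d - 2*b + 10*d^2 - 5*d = 2*b + 10*d^2 + d*(4*b + 5)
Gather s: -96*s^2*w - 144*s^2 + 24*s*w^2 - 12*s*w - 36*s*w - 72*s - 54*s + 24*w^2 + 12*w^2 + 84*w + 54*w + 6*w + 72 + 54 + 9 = s^2*(-96*w - 144) + s*(24*w^2 - 48*w - 126) + 36*w^2 + 144*w + 135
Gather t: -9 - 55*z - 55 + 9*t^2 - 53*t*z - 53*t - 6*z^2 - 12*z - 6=9*t^2 + t*(-53*z - 53) - 6*z^2 - 67*z - 70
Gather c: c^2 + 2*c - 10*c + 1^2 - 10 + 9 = c^2 - 8*c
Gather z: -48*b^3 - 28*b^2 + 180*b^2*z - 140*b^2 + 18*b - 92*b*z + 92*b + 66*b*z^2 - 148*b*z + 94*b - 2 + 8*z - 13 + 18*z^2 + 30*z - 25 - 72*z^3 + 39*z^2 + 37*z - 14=-48*b^3 - 168*b^2 + 204*b - 72*z^3 + z^2*(66*b + 57) + z*(180*b^2 - 240*b + 75) - 54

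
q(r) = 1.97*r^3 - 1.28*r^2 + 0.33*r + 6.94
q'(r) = 5.91*r^2 - 2.56*r + 0.33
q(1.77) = 14.44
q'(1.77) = 14.31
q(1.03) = 8.07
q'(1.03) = 3.96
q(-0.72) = 5.30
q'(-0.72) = 5.24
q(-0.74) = 5.20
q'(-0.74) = 5.46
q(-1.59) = -4.74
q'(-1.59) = 19.34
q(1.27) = 9.33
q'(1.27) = 6.61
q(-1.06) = 2.81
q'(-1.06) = 9.68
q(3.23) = 61.04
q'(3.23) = 53.72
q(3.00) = 49.60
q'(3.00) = 45.84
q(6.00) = 388.36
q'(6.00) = 197.73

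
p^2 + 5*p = p*(p + 5)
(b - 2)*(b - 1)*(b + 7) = b^3 + 4*b^2 - 19*b + 14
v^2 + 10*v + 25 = (v + 5)^2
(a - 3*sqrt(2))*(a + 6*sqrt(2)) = a^2 + 3*sqrt(2)*a - 36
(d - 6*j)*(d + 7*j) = d^2 + d*j - 42*j^2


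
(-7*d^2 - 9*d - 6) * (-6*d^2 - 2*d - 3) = 42*d^4 + 68*d^3 + 75*d^2 + 39*d + 18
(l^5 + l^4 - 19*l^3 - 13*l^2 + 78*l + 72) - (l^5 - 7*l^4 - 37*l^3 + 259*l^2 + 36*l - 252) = 8*l^4 + 18*l^3 - 272*l^2 + 42*l + 324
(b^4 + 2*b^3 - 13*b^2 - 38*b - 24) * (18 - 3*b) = -3*b^5 + 12*b^4 + 75*b^3 - 120*b^2 - 612*b - 432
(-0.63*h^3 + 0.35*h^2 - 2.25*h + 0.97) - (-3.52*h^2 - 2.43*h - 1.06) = -0.63*h^3 + 3.87*h^2 + 0.18*h + 2.03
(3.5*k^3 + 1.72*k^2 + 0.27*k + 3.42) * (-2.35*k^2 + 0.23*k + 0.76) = -8.225*k^5 - 3.237*k^4 + 2.4211*k^3 - 6.6677*k^2 + 0.9918*k + 2.5992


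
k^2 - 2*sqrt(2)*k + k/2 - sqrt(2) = (k + 1/2)*(k - 2*sqrt(2))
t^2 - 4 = (t - 2)*(t + 2)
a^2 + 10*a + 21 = (a + 3)*(a + 7)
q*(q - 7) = q^2 - 7*q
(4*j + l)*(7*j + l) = 28*j^2 + 11*j*l + l^2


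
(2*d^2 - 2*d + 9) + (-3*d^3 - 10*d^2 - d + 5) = -3*d^3 - 8*d^2 - 3*d + 14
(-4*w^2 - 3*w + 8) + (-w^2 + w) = -5*w^2 - 2*w + 8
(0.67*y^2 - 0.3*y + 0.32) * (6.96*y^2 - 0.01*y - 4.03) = 4.6632*y^4 - 2.0947*y^3 - 0.469900000000001*y^2 + 1.2058*y - 1.2896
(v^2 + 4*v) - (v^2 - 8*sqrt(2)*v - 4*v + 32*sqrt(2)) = 8*v + 8*sqrt(2)*v - 32*sqrt(2)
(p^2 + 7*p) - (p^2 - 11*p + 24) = 18*p - 24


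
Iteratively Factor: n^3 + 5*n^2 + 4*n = (n + 1)*(n^2 + 4*n) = n*(n + 1)*(n + 4)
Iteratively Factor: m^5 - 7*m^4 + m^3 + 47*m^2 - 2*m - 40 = (m - 5)*(m^4 - 2*m^3 - 9*m^2 + 2*m + 8) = (m - 5)*(m + 2)*(m^3 - 4*m^2 - m + 4) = (m - 5)*(m - 4)*(m + 2)*(m^2 - 1) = (m - 5)*(m - 4)*(m + 1)*(m + 2)*(m - 1)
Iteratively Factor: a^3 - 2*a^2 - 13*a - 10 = (a + 2)*(a^2 - 4*a - 5) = (a - 5)*(a + 2)*(a + 1)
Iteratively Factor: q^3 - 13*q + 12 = (q - 1)*(q^2 + q - 12) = (q - 1)*(q + 4)*(q - 3)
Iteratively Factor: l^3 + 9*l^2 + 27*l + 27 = (l + 3)*(l^2 + 6*l + 9) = (l + 3)^2*(l + 3)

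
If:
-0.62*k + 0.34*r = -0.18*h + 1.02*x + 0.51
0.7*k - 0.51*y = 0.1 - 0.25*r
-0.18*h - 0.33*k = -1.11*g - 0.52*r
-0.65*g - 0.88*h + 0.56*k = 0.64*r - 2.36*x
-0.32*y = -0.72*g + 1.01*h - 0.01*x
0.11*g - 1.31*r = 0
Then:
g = -0.32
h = 0.43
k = -1.34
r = -0.03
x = 0.38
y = -2.05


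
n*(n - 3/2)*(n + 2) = n^3 + n^2/2 - 3*n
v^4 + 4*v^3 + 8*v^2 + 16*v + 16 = (v + 2)^2*(v - 2*I)*(v + 2*I)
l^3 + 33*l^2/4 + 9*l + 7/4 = (l + 1/4)*(l + 1)*(l + 7)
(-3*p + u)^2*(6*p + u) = 54*p^3 - 27*p^2*u + u^3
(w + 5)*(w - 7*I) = w^2 + 5*w - 7*I*w - 35*I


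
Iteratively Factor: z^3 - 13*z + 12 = (z - 1)*(z^2 + z - 12) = (z - 3)*(z - 1)*(z + 4)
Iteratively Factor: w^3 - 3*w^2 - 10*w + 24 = (w - 4)*(w^2 + w - 6) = (w - 4)*(w - 2)*(w + 3)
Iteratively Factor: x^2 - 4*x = (x - 4)*(x)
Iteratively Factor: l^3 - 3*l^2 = (l)*(l^2 - 3*l) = l*(l - 3)*(l)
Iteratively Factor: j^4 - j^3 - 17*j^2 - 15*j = (j + 1)*(j^3 - 2*j^2 - 15*j) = (j - 5)*(j + 1)*(j^2 + 3*j) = j*(j - 5)*(j + 1)*(j + 3)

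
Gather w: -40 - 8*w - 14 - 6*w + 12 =-14*w - 42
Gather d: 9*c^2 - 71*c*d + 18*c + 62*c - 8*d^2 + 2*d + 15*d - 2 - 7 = 9*c^2 + 80*c - 8*d^2 + d*(17 - 71*c) - 9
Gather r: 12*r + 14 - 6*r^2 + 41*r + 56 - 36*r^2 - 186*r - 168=-42*r^2 - 133*r - 98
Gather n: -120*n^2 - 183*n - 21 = -120*n^2 - 183*n - 21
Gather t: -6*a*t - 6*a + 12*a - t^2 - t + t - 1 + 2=-6*a*t + 6*a - t^2 + 1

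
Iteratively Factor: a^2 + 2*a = (a + 2)*(a)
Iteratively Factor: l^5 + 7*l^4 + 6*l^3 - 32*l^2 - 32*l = (l + 1)*(l^4 + 6*l^3 - 32*l) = l*(l + 1)*(l^3 + 6*l^2 - 32) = l*(l + 1)*(l + 4)*(l^2 + 2*l - 8) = l*(l + 1)*(l + 4)^2*(l - 2)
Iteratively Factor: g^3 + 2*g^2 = (g)*(g^2 + 2*g) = g*(g + 2)*(g)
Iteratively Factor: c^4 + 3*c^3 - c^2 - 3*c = (c + 1)*(c^3 + 2*c^2 - 3*c) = c*(c + 1)*(c^2 + 2*c - 3) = c*(c + 1)*(c + 3)*(c - 1)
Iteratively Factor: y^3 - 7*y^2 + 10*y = (y - 2)*(y^2 - 5*y) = y*(y - 2)*(y - 5)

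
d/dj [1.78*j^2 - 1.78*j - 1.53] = 3.56*j - 1.78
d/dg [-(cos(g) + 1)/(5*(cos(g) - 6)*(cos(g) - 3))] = (sin(g)^2 - 2*cos(g) + 26)*sin(g)/(5*(cos(g) - 6)^2*(cos(g) - 3)^2)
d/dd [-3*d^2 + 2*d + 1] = 2 - 6*d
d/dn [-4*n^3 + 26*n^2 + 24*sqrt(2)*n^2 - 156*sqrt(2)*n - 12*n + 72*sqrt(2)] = -12*n^2 + 52*n + 48*sqrt(2)*n - 156*sqrt(2) - 12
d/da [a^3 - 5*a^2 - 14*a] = 3*a^2 - 10*a - 14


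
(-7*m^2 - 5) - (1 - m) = -7*m^2 + m - 6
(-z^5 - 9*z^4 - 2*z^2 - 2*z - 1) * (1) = -z^5 - 9*z^4 - 2*z^2 - 2*z - 1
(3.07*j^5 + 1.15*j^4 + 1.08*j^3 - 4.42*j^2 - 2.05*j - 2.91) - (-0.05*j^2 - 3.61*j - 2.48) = 3.07*j^5 + 1.15*j^4 + 1.08*j^3 - 4.37*j^2 + 1.56*j - 0.43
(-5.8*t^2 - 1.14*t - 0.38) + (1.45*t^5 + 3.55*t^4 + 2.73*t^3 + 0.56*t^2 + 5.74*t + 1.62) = 1.45*t^5 + 3.55*t^4 + 2.73*t^3 - 5.24*t^2 + 4.6*t + 1.24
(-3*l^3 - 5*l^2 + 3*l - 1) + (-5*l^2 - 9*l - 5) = -3*l^3 - 10*l^2 - 6*l - 6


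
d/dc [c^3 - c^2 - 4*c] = 3*c^2 - 2*c - 4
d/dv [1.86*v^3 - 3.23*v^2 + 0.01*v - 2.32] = 5.58*v^2 - 6.46*v + 0.01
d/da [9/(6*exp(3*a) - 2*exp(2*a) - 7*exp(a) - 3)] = (-162*exp(2*a) + 36*exp(a) + 63)*exp(a)/(-6*exp(3*a) + 2*exp(2*a) + 7*exp(a) + 3)^2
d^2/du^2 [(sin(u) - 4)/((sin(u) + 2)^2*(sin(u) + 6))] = 2*(-2*sin(u)^5 + 11*sin(u)^4 + 193*sin(u)^3 + 398*sin(u)^2 - 644*sin(u) - 712)/((sin(u) + 2)^4*(sin(u) + 6)^3)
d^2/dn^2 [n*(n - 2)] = 2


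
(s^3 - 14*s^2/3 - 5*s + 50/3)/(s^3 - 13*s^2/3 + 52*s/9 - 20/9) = 3*(s^2 - 3*s - 10)/(3*s^2 - 8*s + 4)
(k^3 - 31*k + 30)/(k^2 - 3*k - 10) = (k^2 + 5*k - 6)/(k + 2)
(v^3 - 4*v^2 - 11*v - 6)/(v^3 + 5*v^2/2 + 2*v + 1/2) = 2*(v - 6)/(2*v + 1)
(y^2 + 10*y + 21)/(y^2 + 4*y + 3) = (y + 7)/(y + 1)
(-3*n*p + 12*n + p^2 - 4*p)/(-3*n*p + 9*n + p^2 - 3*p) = (p - 4)/(p - 3)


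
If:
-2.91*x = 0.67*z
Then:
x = -0.230240549828179*z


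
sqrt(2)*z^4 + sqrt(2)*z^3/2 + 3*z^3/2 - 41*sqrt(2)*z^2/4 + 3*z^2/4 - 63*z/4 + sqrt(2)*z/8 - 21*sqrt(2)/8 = (z - 3)*(z + 7/2)*(z + sqrt(2)/2)*(sqrt(2)*z + 1/2)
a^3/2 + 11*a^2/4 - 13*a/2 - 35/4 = (a/2 + 1/2)*(a - 5/2)*(a + 7)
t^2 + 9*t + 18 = (t + 3)*(t + 6)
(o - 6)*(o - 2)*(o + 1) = o^3 - 7*o^2 + 4*o + 12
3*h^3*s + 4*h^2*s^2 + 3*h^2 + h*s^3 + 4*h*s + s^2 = (h + s)*(3*h + s)*(h*s + 1)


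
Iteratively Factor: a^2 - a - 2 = (a + 1)*(a - 2)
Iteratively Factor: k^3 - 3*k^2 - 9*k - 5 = (k - 5)*(k^2 + 2*k + 1) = (k - 5)*(k + 1)*(k + 1)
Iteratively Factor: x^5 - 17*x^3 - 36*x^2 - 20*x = (x)*(x^4 - 17*x^2 - 36*x - 20) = x*(x - 5)*(x^3 + 5*x^2 + 8*x + 4) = x*(x - 5)*(x + 1)*(x^2 + 4*x + 4) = x*(x - 5)*(x + 1)*(x + 2)*(x + 2)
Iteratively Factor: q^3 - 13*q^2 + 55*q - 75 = (q - 5)*(q^2 - 8*q + 15) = (q - 5)*(q - 3)*(q - 5)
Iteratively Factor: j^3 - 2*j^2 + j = (j - 1)*(j^2 - j) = (j - 1)^2*(j)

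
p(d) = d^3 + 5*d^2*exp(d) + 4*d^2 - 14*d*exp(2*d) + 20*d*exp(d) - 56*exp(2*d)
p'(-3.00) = 1.65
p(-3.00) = 8.22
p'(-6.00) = 60.05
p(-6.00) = -71.85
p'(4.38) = -1565020.81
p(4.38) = -732997.97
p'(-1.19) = -16.47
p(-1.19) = -4.75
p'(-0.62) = -33.46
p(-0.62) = -18.03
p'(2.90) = -65680.78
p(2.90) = -30030.59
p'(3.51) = -244604.92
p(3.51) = -113128.20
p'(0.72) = -518.79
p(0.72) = -241.55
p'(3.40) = -193154.40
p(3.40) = -89161.95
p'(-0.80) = -25.76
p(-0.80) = -12.75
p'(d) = 5*d^2*exp(d) + 3*d^2 - 28*d*exp(2*d) + 30*d*exp(d) + 8*d - 126*exp(2*d) + 20*exp(d)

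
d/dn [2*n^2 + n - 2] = 4*n + 1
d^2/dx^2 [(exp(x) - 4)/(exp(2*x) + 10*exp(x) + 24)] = (exp(4*x) - 26*exp(3*x) - 264*exp(2*x) - 256*exp(x) + 1536)*exp(x)/(exp(6*x) + 30*exp(5*x) + 372*exp(4*x) + 2440*exp(3*x) + 8928*exp(2*x) + 17280*exp(x) + 13824)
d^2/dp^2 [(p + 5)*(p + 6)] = 2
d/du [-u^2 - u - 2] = -2*u - 1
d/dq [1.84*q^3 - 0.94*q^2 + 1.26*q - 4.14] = 5.52*q^2 - 1.88*q + 1.26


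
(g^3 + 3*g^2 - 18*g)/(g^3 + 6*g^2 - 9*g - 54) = g/(g + 3)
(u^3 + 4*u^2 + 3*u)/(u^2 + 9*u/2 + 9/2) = 2*u*(u + 1)/(2*u + 3)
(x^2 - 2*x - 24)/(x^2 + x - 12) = (x - 6)/(x - 3)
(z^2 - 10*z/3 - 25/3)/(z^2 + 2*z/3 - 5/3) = (z - 5)/(z - 1)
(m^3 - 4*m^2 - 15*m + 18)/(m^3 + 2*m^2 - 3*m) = (m - 6)/m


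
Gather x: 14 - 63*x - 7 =7 - 63*x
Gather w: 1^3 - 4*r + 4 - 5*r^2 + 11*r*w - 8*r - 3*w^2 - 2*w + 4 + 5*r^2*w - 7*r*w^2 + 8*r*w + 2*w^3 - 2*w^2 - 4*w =-5*r^2 - 12*r + 2*w^3 + w^2*(-7*r - 5) + w*(5*r^2 + 19*r - 6) + 9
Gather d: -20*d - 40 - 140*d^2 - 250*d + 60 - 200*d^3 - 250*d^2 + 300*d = -200*d^3 - 390*d^2 + 30*d + 20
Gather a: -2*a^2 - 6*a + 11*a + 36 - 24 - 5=-2*a^2 + 5*a + 7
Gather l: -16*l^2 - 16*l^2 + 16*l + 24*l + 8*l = -32*l^2 + 48*l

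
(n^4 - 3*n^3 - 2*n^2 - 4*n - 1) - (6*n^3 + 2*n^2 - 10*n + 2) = n^4 - 9*n^3 - 4*n^2 + 6*n - 3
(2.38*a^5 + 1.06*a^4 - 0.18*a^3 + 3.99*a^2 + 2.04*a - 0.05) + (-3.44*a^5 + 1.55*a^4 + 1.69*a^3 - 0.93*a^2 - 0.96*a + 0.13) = -1.06*a^5 + 2.61*a^4 + 1.51*a^3 + 3.06*a^2 + 1.08*a + 0.08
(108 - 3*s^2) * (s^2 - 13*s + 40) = -3*s^4 + 39*s^3 - 12*s^2 - 1404*s + 4320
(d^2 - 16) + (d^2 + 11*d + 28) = 2*d^2 + 11*d + 12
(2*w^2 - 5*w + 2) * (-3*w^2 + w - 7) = -6*w^4 + 17*w^3 - 25*w^2 + 37*w - 14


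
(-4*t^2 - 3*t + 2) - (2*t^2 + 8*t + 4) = -6*t^2 - 11*t - 2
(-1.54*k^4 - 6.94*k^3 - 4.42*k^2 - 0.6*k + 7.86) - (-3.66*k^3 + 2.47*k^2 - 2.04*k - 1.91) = -1.54*k^4 - 3.28*k^3 - 6.89*k^2 + 1.44*k + 9.77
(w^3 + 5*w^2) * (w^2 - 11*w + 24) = w^5 - 6*w^4 - 31*w^3 + 120*w^2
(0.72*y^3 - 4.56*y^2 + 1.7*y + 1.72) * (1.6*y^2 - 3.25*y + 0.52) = 1.152*y^5 - 9.636*y^4 + 17.9144*y^3 - 5.1442*y^2 - 4.706*y + 0.8944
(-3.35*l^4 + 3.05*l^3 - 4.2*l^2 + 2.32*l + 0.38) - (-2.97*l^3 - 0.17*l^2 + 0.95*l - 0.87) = -3.35*l^4 + 6.02*l^3 - 4.03*l^2 + 1.37*l + 1.25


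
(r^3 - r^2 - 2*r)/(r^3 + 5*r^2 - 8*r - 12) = r/(r + 6)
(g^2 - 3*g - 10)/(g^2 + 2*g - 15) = (g^2 - 3*g - 10)/(g^2 + 2*g - 15)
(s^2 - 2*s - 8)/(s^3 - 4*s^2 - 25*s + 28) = (s^2 - 2*s - 8)/(s^3 - 4*s^2 - 25*s + 28)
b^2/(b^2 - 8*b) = b/(b - 8)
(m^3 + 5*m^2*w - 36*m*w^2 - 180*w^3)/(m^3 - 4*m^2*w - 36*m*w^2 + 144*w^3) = (-m - 5*w)/(-m + 4*w)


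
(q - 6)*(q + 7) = q^2 + q - 42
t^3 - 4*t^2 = t^2*(t - 4)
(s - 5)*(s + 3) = s^2 - 2*s - 15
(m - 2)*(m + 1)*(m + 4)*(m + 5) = m^4 + 8*m^3 + 9*m^2 - 38*m - 40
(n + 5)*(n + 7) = n^2 + 12*n + 35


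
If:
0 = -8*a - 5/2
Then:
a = -5/16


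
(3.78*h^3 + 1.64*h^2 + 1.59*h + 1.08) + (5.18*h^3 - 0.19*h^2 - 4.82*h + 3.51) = 8.96*h^3 + 1.45*h^2 - 3.23*h + 4.59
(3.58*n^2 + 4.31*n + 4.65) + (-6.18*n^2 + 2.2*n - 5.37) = -2.6*n^2 + 6.51*n - 0.72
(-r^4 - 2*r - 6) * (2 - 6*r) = 6*r^5 - 2*r^4 + 12*r^2 + 32*r - 12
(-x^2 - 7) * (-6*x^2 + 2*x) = 6*x^4 - 2*x^3 + 42*x^2 - 14*x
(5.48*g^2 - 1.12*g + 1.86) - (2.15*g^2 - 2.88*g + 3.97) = 3.33*g^2 + 1.76*g - 2.11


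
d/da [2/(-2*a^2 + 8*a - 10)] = 2*(a - 2)/(a^2 - 4*a + 5)^2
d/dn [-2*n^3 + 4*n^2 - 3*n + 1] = -6*n^2 + 8*n - 3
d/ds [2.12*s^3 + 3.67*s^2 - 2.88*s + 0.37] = 6.36*s^2 + 7.34*s - 2.88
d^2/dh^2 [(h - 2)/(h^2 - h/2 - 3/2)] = 4*((2 - h)*(4*h - 1)^2 + (5 - 6*h)*(-2*h^2 + h + 3))/(-2*h^2 + h + 3)^3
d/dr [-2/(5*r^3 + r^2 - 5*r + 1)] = 2*(15*r^2 + 2*r - 5)/(5*r^3 + r^2 - 5*r + 1)^2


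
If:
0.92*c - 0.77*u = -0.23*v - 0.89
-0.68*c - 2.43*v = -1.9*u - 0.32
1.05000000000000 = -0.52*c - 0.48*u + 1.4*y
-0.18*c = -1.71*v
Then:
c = -1.80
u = -1.06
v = -0.19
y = -0.28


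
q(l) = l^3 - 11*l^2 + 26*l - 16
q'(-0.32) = 33.35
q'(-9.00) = 467.00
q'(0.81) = 10.15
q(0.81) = -1.63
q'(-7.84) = 382.88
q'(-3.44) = 137.18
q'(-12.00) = 722.00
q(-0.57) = -34.58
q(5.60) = -39.74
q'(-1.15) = 55.27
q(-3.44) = -276.32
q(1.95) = 0.29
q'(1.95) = -5.49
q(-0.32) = -25.48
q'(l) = 3*l^2 - 22*l + 26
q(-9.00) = -1870.00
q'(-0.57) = 39.51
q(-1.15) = -61.97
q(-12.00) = -3640.00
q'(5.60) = -3.12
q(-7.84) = -1377.85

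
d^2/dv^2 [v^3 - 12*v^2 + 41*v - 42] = 6*v - 24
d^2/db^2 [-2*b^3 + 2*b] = -12*b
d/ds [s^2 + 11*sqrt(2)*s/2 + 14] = 2*s + 11*sqrt(2)/2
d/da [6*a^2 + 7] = 12*a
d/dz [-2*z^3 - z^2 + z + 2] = -6*z^2 - 2*z + 1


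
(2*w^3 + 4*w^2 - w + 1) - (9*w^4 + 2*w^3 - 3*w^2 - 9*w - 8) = -9*w^4 + 7*w^2 + 8*w + 9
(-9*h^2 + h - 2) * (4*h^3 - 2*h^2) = -36*h^5 + 22*h^4 - 10*h^3 + 4*h^2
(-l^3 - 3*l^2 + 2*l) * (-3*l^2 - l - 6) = 3*l^5 + 10*l^4 + 3*l^3 + 16*l^2 - 12*l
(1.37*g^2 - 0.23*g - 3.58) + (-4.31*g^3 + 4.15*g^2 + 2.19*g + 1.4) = -4.31*g^3 + 5.52*g^2 + 1.96*g - 2.18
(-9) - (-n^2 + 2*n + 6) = n^2 - 2*n - 15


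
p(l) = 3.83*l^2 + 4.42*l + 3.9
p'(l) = 7.66*l + 4.42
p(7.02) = 223.67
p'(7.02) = 58.19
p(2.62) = 41.77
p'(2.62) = 24.49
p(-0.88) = 2.98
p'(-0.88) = -2.32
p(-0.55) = 2.63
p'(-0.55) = 0.21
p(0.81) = 9.99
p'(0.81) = 10.62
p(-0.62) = 2.63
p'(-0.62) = -0.33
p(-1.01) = 3.34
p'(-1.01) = -3.32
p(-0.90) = 3.02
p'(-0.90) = -2.47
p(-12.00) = 502.38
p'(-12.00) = -87.50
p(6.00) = 168.30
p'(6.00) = 50.38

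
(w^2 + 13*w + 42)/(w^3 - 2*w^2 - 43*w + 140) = (w + 6)/(w^2 - 9*w + 20)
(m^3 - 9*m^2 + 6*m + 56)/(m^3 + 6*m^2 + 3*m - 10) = (m^2 - 11*m + 28)/(m^2 + 4*m - 5)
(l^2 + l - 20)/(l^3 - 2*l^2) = (l^2 + l - 20)/(l^2*(l - 2))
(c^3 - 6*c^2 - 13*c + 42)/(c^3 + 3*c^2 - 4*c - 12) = (c - 7)/(c + 2)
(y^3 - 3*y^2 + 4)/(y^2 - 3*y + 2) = (y^2 - y - 2)/(y - 1)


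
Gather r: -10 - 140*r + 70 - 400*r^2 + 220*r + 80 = -400*r^2 + 80*r + 140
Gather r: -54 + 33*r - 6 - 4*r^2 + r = -4*r^2 + 34*r - 60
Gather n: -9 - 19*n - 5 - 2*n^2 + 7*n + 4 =-2*n^2 - 12*n - 10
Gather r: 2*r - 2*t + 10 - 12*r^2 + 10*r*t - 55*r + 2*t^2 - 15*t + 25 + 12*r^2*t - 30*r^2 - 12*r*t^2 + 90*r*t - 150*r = r^2*(12*t - 42) + r*(-12*t^2 + 100*t - 203) + 2*t^2 - 17*t + 35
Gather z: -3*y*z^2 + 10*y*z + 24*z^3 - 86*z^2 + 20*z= 24*z^3 + z^2*(-3*y - 86) + z*(10*y + 20)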